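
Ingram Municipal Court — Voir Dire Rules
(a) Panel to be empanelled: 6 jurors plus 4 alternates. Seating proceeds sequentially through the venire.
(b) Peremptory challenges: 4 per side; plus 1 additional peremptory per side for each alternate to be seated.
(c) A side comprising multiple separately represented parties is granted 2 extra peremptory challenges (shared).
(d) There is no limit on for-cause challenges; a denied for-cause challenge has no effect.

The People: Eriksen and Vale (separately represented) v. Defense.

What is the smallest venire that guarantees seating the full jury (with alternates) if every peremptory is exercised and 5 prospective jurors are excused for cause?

33

Seats to fill: 6 + 4 alternates = 10.
Peremptories — The People: 4 + 1×4 + 2 = 10; Defense: 4 + 1×4 = 8; total 18.
For-cause removals: 5.
Minimum venire: 10 + 18 + 5 = 33.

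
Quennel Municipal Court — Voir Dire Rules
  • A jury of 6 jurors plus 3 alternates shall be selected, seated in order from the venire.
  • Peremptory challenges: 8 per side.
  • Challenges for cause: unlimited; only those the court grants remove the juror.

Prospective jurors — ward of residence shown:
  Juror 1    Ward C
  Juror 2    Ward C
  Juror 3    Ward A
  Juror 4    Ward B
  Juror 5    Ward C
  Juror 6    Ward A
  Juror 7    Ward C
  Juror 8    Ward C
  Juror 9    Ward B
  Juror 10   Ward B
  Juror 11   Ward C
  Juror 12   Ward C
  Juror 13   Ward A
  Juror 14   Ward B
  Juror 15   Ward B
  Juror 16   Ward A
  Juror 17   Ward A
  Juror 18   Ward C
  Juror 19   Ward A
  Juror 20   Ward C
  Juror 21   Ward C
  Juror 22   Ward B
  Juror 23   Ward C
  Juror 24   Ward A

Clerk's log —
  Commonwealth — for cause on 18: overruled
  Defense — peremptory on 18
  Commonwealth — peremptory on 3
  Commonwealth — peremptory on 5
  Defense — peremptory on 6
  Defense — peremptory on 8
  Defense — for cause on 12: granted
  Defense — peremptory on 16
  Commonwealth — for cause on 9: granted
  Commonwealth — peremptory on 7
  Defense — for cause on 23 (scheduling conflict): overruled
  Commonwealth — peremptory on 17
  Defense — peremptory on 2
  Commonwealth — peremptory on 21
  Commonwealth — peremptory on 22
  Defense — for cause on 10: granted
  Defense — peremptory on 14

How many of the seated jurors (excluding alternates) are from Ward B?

2

Removed: #2, #3, #5, #6, #7, #8, #9, #10, #12, #14, #16, #17, #18, #21, #22.
Seated jurors 1–6: #1, #4, #11, #13, #15, #19 (alternates #20, #23, #24 not counted).
Of those, in Ward B: #4, #15 → 2.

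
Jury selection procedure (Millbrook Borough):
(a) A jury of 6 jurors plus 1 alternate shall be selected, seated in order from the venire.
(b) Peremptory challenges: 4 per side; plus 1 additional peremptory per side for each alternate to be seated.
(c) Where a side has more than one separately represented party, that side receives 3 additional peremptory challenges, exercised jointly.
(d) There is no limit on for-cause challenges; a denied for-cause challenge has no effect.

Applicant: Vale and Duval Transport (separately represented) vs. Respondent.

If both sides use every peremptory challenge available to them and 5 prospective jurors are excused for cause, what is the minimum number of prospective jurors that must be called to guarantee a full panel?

25

Seats to fill: 6 + 1 alternates = 7.
Peremptories — Applicant: 4 + 1×1 + 3 = 8; Respondent: 4 + 1×1 = 5; total 13.
For-cause removals: 5.
Minimum venire: 7 + 13 + 5 = 25.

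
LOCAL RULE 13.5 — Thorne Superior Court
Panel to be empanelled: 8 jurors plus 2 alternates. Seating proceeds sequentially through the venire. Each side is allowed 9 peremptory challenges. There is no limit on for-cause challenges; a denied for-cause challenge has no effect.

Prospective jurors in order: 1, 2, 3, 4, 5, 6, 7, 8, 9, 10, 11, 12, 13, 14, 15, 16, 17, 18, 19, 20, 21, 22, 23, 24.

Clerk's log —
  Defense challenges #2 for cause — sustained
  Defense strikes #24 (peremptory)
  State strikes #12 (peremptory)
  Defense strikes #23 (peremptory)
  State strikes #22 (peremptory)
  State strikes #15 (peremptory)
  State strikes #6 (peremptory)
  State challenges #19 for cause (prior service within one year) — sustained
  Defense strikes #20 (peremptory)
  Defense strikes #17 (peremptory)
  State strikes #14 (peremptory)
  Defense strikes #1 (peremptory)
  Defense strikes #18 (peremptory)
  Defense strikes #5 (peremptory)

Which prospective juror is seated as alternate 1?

Removed: #1, #2, #5, #6, #12, #14, #15, #17, #18, #19, #20, #22, #23, #24.
Filling seats in venire order through position 9: #3, #4, #7, #8, #9, #10, #11, #13, #16.
So alternate 1 is #16.

16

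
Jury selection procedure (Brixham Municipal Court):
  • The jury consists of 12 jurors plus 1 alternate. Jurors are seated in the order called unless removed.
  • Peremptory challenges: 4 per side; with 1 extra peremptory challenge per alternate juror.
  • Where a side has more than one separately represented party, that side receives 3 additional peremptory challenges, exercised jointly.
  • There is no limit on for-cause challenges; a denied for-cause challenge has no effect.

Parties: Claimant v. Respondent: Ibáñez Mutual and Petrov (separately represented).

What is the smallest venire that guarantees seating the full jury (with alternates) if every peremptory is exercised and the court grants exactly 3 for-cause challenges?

29

Seats to fill: 12 + 1 alternates = 13.
Peremptories — Claimant: 4 + 1×1 = 5; Respondent: 4 + 1×1 + 3 = 8; total 13.
For-cause removals: 3.
Minimum venire: 13 + 13 + 3 = 29.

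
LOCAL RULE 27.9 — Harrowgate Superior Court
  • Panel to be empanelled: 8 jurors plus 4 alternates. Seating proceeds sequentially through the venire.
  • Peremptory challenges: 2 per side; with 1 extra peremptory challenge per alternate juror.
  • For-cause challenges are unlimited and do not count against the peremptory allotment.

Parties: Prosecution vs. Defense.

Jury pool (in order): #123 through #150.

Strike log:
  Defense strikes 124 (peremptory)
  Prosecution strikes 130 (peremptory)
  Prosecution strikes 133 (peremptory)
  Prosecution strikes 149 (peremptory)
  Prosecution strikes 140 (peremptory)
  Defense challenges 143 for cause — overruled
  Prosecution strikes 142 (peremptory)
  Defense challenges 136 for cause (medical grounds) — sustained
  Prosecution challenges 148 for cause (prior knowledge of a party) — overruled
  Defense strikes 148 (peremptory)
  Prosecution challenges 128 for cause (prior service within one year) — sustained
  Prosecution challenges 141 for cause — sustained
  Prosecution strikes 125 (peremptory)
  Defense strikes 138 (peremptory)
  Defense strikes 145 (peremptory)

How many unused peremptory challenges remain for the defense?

Defense allotment: 2 base + 1 × 4 alternates = 6.
Defense peremptories used: #124, #148, #138, #145 — 4 (for-cause on #143, #136 don't count).
Remaining: 6 − 4 = 2.

2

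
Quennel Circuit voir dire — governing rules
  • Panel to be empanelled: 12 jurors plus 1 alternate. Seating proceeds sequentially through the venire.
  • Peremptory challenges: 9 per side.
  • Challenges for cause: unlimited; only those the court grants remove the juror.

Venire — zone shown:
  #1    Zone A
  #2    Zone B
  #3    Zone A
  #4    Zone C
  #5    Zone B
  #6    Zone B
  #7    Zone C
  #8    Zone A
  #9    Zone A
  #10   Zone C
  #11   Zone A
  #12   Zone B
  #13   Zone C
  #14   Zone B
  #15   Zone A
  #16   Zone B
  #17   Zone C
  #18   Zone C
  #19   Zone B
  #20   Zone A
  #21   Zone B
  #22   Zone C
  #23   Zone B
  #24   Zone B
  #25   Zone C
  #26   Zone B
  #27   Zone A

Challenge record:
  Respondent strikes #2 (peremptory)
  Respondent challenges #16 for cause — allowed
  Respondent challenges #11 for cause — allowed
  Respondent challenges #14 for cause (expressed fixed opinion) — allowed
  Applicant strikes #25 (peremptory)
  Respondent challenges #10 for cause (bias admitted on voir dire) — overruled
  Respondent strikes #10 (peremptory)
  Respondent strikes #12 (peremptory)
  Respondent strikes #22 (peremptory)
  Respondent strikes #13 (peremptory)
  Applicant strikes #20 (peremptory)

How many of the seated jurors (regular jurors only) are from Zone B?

3

Removed: #2, #10, #11, #12, #13, #14, #16, #20, #22, #25.
Seated jurors 1–12: #1, #3, #4, #5, #6, #7, #8, #9, #15, #17, #18, #19 (alternates #21 not counted).
Of those, in Zone B: #5, #6, #19 → 3.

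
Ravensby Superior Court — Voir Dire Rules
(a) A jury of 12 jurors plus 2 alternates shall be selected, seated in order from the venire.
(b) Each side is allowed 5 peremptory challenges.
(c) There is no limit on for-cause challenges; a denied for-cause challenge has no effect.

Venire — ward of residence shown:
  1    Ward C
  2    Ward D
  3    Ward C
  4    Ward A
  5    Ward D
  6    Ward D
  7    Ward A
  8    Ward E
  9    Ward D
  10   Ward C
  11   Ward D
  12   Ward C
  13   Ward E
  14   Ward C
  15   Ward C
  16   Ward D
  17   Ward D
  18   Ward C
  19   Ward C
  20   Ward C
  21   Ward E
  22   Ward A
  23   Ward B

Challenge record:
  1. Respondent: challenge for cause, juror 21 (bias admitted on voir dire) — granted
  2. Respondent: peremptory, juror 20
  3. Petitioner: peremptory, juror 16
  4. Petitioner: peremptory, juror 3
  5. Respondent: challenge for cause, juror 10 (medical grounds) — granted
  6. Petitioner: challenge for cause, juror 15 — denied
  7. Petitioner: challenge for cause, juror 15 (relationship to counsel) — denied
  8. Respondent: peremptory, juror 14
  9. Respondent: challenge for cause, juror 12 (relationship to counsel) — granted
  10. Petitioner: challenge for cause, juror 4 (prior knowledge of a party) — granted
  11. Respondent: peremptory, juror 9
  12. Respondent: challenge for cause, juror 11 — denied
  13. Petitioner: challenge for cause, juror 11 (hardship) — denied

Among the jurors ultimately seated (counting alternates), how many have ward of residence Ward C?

Removed: #3, #4, #9, #10, #12, #14, #16, #20, #21.
Seated (14 incl. alternates): #1, #2, #5, #6, #7, #8, #11, #13, #15, #17, #18, #19, #22, #23.
Of those, in Ward C: #1, #15, #18, #19 → 4.

4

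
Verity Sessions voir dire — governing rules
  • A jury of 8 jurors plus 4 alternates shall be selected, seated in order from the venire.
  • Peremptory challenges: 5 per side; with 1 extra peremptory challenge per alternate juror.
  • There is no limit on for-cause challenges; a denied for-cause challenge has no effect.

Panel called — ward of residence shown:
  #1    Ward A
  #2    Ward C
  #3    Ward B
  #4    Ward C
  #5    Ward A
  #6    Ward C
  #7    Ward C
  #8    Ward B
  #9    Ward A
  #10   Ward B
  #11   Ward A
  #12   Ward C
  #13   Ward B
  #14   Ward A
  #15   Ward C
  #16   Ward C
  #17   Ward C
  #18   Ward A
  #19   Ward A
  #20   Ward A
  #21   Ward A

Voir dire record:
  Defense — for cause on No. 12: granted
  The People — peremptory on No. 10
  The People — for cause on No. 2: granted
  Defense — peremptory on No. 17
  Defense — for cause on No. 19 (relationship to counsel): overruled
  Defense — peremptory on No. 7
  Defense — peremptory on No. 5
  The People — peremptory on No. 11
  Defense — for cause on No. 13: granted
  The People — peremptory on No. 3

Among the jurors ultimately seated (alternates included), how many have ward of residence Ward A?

Removed: #2, #3, #5, #7, #10, #11, #12, #13, #17.
Seated (12 incl. alternates): #1, #4, #6, #8, #9, #14, #15, #16, #18, #19, #20, #21.
Of those, in Ward A: #1, #9, #14, #18, #19, #20, #21 → 7.

7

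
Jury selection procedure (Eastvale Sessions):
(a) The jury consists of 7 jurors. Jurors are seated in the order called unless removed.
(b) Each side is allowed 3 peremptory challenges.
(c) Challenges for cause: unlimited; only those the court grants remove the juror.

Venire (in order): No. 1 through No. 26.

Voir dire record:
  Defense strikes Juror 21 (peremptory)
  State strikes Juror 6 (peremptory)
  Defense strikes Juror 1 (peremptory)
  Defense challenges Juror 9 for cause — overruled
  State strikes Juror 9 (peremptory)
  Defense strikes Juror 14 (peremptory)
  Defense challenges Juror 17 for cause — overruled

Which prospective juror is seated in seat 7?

10

Removed: #1, #6, #9, #14, #21. (#17 stays — for-cause denied.)
Seating in order: seats 1–7 → #2, #3, #4, #5, #7, #8, #10.
So seat 7 is #10.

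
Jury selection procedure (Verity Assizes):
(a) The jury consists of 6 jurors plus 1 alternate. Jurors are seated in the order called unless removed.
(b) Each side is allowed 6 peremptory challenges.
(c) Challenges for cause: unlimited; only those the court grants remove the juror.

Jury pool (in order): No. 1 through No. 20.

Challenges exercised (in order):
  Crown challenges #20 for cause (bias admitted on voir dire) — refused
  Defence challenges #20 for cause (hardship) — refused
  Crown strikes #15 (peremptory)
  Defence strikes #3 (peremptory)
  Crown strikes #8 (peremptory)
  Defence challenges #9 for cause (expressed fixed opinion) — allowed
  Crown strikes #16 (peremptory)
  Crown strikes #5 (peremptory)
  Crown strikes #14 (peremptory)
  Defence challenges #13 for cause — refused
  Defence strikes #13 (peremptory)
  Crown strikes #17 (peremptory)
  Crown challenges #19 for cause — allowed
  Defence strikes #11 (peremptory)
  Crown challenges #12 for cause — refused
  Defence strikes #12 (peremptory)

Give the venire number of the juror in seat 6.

10

Removed: #3, #5, #8, #9, #11, #12, #13, #14, #15, #16, #17, #19. (#20 stays — for-cause denied.)
Seating in order: seats 1–6 → #1, #2, #4, #6, #7, #10; alternates → #18.
So seat 6 is #10.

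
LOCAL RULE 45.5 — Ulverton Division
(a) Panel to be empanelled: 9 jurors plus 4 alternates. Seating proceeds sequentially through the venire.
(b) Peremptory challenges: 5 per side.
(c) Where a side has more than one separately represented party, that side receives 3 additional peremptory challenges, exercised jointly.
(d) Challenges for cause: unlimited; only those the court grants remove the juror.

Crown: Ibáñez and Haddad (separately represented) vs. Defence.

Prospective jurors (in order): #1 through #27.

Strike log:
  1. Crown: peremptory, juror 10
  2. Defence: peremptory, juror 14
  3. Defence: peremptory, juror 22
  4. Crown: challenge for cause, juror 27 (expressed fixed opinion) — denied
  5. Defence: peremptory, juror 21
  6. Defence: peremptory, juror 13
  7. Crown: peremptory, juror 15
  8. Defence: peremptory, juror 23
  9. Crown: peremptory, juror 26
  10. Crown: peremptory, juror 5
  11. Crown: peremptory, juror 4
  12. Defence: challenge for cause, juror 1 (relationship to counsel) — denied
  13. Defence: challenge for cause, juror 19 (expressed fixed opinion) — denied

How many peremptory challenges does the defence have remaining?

0

Defence allotment: 5.
Defence peremptories used: #14, #22, #21, #13, #23 — 5 (for-cause on #1, #19 don't count).
Remaining: 5 − 5 = 0.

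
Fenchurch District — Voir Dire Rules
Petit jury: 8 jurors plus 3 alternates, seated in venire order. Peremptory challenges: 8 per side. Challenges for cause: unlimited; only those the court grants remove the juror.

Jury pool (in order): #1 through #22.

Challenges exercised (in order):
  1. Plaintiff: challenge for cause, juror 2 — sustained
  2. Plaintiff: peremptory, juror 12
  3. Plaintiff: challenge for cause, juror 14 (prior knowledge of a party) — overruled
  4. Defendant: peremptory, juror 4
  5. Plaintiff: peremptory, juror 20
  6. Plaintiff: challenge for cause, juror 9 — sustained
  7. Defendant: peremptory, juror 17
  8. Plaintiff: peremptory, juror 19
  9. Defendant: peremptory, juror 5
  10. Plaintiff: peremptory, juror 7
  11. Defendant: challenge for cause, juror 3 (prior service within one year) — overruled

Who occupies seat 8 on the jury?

Removed: #2, #4, #5, #7, #9, #12, #17, #19, #20. (#3, #14 stay — for-cause denied.)
Seating in order: seats 1–8 → #1, #3, #6, #8, #10, #11, #13, #14; alternates → #15, #16, #18.
So seat 8 is #14.

14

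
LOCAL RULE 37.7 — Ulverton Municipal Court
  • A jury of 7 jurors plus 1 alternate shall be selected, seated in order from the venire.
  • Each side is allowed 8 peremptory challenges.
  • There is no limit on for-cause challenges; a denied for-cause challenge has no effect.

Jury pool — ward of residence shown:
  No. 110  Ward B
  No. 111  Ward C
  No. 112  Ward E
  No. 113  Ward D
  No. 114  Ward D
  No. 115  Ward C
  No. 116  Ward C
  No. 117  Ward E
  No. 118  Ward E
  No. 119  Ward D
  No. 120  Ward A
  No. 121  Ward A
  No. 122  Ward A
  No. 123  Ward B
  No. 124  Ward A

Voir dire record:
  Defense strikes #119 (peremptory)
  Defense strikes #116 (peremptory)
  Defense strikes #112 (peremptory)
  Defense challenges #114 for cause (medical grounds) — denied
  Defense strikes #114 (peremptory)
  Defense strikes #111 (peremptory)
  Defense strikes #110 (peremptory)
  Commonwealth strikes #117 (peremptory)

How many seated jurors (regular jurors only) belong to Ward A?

3

Removed: #110, #111, #112, #114, #116, #117, #119.
Seated jurors 1–7: #113, #115, #118, #120, #121, #122, #123 (alternates #124 not counted).
Of those, in Ward A: #120, #121, #122 → 3.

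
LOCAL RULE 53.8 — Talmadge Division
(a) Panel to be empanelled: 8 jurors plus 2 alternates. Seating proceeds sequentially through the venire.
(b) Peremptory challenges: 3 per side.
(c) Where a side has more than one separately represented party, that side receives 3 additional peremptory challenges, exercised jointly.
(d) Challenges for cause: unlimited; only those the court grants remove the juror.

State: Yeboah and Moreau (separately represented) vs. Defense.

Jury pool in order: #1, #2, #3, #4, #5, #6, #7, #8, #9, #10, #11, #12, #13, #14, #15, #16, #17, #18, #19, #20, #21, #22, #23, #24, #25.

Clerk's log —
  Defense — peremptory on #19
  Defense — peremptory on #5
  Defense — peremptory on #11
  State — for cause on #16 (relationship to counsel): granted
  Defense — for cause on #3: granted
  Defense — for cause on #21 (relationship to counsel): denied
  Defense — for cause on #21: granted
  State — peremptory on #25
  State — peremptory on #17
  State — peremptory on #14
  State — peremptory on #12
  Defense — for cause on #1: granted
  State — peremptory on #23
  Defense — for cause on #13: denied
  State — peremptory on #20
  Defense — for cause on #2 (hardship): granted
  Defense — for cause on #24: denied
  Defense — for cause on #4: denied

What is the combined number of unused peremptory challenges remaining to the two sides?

0

State allotment: 3 base + 3 multi-party = 6. Defense allotment: 3.
State peremptories used: #25, #17, #14, #12, #23, #20 — 6 (the for-cause on #16 doesn't count).
Defense peremptories used: #19, #5, #11 — 3 (for-cause on #3, #21, #21, #1, #13, #2, #24, #4 don't count).
Remaining: (6 − 6) + (3 − 3) = 0.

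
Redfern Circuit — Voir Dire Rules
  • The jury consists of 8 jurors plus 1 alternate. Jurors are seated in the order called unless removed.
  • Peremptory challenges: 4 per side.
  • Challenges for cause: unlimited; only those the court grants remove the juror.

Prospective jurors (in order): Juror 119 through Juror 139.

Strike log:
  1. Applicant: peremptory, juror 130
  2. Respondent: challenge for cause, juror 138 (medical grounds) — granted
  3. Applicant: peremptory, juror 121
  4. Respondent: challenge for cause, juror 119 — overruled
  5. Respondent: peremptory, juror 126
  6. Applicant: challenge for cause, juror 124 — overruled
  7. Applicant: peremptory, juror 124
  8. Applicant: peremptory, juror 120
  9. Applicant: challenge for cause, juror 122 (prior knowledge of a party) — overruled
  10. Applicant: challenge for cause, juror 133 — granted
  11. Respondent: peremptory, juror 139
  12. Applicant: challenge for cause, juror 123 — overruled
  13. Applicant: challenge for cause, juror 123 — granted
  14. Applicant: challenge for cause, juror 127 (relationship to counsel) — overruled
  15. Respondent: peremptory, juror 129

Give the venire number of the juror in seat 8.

Removed: #120, #121, #123, #124, #126, #129, #130, #133, #138, #139. (#119, #122, #127 stay — for-cause denied.)
Filling seats in venire order through position 8: #119, #122, #125, #127, #128, #131, #132, #134.
So seat 8 is #134.

134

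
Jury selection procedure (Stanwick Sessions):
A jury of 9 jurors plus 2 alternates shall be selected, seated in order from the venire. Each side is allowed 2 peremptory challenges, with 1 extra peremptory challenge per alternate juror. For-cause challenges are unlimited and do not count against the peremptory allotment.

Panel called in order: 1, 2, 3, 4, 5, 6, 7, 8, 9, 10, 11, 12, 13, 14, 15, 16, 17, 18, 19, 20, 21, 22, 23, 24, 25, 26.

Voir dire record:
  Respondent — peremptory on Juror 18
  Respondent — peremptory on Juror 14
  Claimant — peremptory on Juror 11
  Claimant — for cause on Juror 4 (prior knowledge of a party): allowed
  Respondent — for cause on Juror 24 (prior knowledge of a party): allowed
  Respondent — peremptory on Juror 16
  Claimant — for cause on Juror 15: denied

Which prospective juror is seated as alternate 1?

12

Removed: #4, #11, #14, #16, #18, #24. (#15 stays — for-cause denied.)
Seating in order: seats 1–9 → #1, #2, #3, #5, #6, #7, #8, #9, #10; alternates → #12, #13.
So alternate 1 is #12.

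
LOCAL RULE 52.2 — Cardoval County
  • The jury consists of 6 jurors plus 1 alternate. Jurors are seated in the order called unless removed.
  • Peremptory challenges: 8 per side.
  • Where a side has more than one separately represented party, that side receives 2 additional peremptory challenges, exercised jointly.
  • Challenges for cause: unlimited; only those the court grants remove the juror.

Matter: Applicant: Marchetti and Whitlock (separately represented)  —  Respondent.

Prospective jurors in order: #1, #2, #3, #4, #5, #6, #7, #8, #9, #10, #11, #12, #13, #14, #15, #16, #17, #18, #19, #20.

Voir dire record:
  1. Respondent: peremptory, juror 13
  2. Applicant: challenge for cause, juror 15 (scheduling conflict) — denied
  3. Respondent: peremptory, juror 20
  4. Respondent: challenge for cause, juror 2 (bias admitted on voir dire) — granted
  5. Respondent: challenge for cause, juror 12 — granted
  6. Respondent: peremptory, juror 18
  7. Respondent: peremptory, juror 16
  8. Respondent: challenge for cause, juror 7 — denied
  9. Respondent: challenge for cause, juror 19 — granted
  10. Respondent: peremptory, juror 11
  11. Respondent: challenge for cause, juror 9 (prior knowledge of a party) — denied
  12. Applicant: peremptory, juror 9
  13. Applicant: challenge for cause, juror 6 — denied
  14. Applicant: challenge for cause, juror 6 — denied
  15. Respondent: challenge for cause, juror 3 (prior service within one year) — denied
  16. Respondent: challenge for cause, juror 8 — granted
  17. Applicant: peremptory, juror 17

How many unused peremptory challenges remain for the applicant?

Applicant allotment: 8 base + 2 multi-party = 10.
Applicant peremptories used: #9, #17 — 2 (for-cause on #15, #6, #6 don't count).
Remaining: 10 − 2 = 8.

8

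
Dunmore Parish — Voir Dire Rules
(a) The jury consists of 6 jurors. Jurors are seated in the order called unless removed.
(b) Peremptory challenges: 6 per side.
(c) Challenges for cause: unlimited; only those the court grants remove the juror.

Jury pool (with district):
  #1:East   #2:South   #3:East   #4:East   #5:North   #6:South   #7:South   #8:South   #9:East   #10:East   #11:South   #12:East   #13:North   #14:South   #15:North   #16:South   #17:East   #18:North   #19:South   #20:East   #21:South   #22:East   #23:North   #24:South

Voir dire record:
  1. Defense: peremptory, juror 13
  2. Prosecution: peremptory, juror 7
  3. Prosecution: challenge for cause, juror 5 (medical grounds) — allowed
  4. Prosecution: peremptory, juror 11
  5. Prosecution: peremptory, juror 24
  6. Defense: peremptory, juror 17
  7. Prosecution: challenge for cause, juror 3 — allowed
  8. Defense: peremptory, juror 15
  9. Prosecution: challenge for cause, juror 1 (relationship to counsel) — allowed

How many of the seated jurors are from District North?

Removed: #1, #3, #5, #7, #11, #13, #15, #17, #24.
Seated jurors 1–6: #2, #4, #6, #8, #9, #10.
None of those are in District North → 0.

0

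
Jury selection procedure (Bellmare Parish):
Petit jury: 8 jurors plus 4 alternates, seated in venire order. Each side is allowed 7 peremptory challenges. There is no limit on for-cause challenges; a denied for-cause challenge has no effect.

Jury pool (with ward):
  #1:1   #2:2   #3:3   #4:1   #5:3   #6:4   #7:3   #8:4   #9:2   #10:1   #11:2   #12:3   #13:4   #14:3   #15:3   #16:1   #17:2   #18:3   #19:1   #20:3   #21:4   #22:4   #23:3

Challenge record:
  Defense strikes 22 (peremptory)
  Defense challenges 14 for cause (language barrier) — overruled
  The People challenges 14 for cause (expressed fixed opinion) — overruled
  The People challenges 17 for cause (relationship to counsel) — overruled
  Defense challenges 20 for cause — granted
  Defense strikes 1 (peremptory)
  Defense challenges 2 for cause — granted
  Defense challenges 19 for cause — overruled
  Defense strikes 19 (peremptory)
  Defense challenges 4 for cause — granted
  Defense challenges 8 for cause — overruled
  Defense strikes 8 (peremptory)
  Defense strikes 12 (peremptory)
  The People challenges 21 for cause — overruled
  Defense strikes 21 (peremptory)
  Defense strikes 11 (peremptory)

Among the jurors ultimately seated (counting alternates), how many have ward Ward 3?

6

Removed: #1, #2, #4, #8, #11, #12, #19, #20, #21, #22.
Seated (12 incl. alternates): #3, #5, #6, #7, #9, #10, #13, #14, #15, #16, #17, #18.
Of those, in Ward 3: #3, #5, #7, #14, #15, #18 → 6.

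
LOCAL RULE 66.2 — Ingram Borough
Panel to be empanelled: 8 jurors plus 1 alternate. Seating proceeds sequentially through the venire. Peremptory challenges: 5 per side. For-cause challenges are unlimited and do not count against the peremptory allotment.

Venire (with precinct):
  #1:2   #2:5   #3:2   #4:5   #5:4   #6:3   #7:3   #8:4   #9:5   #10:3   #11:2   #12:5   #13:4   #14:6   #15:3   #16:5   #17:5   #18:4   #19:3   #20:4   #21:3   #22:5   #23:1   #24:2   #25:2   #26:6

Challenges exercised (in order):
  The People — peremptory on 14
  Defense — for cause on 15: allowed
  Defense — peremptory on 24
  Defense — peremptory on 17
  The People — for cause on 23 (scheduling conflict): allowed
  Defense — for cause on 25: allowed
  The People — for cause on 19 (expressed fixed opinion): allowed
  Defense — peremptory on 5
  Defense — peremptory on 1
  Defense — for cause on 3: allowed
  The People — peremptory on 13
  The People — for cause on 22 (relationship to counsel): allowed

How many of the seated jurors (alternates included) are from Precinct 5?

Removed: #1, #3, #5, #13, #14, #15, #17, #19, #22, #23, #24, #25.
Seated (9 incl. alternates): #2, #4, #6, #7, #8, #9, #10, #11, #12.
Of those, in Precinct 5: #2, #4, #9, #12 → 4.

4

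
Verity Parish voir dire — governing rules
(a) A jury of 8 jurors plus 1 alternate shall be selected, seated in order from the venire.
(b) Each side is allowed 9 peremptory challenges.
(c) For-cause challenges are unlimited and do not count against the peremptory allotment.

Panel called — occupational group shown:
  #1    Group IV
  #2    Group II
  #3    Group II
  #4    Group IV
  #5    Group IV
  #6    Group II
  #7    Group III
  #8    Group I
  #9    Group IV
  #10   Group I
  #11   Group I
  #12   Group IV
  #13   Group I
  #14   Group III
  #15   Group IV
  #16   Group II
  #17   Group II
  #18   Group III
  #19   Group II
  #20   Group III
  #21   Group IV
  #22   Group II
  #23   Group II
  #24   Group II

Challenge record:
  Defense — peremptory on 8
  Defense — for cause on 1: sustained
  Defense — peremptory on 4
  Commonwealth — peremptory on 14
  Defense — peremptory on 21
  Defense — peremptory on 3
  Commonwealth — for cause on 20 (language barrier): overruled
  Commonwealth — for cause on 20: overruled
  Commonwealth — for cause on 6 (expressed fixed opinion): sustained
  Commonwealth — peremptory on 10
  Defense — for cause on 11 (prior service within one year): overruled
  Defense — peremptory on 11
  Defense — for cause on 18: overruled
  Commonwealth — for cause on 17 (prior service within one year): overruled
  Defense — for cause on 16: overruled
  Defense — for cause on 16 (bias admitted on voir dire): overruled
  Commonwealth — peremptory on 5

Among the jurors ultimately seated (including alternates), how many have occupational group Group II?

3

Removed: #1, #3, #4, #5, #6, #8, #10, #11, #14, #21.
Seated (9 incl. alternates): #2, #7, #9, #12, #13, #15, #16, #17, #18.
Of those, in Group II: #2, #16, #17 → 3.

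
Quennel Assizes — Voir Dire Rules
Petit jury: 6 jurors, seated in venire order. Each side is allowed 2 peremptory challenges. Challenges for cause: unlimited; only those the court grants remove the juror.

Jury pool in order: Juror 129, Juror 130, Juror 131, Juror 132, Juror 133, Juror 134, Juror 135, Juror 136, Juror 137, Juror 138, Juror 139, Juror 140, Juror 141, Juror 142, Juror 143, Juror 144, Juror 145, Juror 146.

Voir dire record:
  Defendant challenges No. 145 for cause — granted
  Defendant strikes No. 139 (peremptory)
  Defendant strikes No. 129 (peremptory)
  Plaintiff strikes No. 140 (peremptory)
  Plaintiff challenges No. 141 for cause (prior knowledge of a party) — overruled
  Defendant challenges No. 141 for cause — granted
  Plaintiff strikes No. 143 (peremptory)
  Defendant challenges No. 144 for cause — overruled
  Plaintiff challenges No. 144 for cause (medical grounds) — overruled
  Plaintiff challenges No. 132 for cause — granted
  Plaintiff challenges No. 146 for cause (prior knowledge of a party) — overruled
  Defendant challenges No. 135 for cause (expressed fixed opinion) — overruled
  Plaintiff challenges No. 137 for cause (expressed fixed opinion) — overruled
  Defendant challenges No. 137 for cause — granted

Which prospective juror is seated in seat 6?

Removed: #129, #132, #137, #139, #140, #141, #143, #145. (#135, #144, #146 stay — for-cause denied.)
Seating in order: seats 1–6 → #130, #131, #133, #134, #135, #136.
So seat 6 is #136.

136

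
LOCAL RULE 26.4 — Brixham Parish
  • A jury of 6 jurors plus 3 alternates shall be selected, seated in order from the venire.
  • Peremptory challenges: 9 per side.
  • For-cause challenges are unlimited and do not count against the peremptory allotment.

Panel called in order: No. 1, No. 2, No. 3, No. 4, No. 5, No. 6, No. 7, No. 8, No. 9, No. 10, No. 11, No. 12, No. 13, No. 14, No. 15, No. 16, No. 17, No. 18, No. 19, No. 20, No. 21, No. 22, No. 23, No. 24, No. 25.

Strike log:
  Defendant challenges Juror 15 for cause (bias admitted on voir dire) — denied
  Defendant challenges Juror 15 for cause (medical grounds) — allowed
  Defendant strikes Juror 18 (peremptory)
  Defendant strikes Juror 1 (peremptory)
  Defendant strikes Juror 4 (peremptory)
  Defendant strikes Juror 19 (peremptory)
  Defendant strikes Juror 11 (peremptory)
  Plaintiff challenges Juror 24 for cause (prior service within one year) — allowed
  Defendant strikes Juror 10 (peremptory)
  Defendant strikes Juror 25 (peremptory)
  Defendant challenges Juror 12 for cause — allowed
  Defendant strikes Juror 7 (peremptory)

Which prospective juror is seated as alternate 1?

13

Removed: #1, #4, #7, #10, #11, #12, #15, #18, #19, #24, #25.
Seating in order: seats 1–6 → #2, #3, #5, #6, #8, #9; alternates → #13, #14, #16.
So alternate 1 is #13.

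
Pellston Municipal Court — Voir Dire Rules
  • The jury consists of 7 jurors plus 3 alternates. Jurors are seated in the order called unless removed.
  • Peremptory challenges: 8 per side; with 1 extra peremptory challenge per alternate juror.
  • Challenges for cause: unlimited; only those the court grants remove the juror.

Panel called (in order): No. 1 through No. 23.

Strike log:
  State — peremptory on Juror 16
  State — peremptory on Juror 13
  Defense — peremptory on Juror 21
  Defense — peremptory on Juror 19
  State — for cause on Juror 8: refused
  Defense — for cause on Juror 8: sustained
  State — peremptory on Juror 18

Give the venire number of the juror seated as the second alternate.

10

Removed: #8, #13, #16, #18, #19, #21.
Filling seats in venire order through position 9: #1, #2, #3, #4, #5, #6, #7, #9, #10.
So alternate 2 is #10.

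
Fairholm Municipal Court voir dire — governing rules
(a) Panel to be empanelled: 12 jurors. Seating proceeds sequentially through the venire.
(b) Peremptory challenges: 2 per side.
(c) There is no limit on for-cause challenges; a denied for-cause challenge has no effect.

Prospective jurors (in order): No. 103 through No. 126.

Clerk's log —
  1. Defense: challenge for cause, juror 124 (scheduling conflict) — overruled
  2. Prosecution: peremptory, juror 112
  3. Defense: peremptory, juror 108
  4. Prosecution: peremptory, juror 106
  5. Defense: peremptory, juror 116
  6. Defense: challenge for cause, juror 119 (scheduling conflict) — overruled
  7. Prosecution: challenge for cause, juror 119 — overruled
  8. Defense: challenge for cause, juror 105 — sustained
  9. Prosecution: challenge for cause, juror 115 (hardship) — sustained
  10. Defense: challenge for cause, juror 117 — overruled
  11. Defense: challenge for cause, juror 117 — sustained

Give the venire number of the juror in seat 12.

121

Removed: #105, #106, #108, #112, #115, #116, #117. (#119, #124 stay — for-cause denied.)
Seating in order: seats 1–12 → #103, #104, #107, #109, #110, #111, #113, #114, #118, #119, #120, #121.
So seat 12 is #121.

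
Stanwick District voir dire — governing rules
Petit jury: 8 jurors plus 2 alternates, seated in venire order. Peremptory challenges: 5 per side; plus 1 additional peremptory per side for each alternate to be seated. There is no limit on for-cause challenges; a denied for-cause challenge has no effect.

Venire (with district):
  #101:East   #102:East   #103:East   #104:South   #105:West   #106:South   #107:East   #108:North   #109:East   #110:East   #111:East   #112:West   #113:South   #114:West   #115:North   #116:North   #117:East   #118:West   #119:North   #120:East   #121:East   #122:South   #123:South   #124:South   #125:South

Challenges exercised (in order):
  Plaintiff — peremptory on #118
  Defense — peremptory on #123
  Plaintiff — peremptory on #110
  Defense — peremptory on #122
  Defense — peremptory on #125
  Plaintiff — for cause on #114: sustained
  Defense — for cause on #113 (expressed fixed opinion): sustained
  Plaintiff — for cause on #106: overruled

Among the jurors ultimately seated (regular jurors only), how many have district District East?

Removed: #110, #113, #114, #118, #122, #123, #125.
Seated jurors 1–8: #101, #102, #103, #104, #105, #106, #107, #108 (alternates #109, #111 not counted).
Of those, in District East: #101, #102, #103, #107 → 4.

4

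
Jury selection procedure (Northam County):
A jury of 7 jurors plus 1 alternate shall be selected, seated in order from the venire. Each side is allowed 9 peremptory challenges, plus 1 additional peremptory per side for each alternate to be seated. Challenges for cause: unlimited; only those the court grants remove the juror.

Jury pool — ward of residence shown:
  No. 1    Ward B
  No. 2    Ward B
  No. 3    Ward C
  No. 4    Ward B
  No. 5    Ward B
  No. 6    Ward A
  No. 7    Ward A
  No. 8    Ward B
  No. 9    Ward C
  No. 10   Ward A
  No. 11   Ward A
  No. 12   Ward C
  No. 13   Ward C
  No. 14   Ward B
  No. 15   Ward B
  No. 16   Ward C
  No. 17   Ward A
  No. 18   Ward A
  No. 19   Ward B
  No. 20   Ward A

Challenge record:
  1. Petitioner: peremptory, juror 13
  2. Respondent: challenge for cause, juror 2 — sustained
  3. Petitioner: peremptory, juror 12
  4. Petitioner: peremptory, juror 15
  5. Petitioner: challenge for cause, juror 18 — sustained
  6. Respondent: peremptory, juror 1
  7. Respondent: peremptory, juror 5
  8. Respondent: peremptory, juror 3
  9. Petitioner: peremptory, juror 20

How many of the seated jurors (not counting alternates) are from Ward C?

1

Removed: #1, #2, #3, #5, #12, #13, #15, #18, #20.
Seated jurors 1–7: #4, #6, #7, #8, #9, #10, #11 (alternates #14 not counted).
Of those, in Ward C: #9 → 1.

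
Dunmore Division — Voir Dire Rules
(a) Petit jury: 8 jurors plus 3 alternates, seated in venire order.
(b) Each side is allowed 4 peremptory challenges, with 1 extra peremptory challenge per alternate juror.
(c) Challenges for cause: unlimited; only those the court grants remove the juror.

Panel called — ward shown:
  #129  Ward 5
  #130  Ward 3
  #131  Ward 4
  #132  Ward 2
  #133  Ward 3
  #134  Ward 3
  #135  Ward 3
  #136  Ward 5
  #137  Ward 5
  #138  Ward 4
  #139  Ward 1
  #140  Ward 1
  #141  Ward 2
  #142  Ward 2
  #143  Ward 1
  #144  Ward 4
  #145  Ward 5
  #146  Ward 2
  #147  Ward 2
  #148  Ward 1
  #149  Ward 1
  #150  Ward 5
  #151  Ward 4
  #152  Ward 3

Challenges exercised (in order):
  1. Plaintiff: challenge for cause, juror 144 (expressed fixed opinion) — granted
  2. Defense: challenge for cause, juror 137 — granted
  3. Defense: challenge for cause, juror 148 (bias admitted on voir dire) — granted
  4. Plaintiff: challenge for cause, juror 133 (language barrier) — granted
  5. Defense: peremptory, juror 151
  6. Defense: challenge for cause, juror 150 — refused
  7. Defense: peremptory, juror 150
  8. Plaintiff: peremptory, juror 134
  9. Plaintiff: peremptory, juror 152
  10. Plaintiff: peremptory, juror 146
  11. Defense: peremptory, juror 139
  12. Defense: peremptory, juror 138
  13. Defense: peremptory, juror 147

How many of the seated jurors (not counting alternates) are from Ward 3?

Removed: #133, #134, #137, #138, #139, #144, #146, #147, #148, #150, #151, #152.
Seated jurors 1–8: #129, #130, #131, #132, #135, #136, #140, #141 (alternates #142, #143, #145 not counted).
Of those, in Ward 3: #130, #135 → 2.

2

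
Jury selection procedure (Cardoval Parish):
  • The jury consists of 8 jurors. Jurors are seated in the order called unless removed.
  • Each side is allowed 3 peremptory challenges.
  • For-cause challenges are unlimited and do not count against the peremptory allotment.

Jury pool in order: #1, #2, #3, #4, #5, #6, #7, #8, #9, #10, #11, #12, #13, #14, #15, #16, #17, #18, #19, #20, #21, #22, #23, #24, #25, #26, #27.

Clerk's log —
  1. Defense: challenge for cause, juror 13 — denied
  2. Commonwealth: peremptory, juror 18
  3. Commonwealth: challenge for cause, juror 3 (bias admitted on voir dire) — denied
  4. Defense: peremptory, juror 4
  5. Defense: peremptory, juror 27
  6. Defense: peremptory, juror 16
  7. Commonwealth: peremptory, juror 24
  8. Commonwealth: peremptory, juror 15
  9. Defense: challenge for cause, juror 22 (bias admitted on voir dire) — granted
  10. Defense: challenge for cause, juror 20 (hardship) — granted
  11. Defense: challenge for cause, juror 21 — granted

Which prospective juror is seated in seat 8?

9

Removed: #4, #15, #16, #18, #20, #21, #22, #24, #27. (#3, #13 stay — for-cause denied.)
Seating in order: seats 1–8 → #1, #2, #3, #5, #6, #7, #8, #9.
So seat 8 is #9.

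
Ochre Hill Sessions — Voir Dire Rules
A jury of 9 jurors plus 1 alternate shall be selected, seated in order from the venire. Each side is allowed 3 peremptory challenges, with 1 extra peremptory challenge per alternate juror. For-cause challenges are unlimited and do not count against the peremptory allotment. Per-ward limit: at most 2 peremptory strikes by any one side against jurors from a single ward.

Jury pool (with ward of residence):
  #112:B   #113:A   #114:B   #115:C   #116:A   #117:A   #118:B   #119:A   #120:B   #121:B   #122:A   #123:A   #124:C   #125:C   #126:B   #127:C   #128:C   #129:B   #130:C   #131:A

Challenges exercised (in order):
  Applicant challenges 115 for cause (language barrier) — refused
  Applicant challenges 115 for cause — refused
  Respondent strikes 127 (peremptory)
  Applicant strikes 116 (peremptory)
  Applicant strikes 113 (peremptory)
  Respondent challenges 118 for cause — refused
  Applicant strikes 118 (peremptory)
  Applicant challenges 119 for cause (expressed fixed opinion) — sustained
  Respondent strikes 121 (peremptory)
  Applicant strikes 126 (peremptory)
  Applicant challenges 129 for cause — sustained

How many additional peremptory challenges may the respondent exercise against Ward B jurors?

1

Respondent peremptories so far: #127, #121 — 2 of 4 used, 2 left overall.
Against Ward B: #121 — 1 used; per-ward cap 2 leaves 1.
Binding limit: min(2, 1) = 1.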